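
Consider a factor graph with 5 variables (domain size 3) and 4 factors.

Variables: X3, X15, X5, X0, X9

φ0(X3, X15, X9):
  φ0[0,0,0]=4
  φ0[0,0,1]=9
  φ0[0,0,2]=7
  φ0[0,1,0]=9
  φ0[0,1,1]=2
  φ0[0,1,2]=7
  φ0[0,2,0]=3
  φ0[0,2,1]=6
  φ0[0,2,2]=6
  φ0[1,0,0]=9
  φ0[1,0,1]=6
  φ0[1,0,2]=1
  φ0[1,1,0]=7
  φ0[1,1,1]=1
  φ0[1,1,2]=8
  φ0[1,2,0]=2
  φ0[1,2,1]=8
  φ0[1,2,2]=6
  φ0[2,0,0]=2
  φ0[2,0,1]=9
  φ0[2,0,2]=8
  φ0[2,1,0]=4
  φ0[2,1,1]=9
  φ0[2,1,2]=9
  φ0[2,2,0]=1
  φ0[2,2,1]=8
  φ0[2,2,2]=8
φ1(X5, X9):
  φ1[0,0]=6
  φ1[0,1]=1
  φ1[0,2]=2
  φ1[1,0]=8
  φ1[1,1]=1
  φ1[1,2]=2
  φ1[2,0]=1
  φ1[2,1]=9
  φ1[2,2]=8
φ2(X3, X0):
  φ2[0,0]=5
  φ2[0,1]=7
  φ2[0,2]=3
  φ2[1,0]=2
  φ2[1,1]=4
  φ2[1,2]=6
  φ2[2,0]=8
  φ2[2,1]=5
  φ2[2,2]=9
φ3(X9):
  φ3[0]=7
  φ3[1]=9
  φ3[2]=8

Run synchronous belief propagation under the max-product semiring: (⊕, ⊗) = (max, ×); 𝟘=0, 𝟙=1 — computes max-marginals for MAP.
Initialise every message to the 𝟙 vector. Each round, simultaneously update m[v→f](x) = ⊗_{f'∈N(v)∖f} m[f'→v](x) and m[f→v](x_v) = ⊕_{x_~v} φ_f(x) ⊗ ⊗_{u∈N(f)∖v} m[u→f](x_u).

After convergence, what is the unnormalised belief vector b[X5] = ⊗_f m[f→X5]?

b[X5] = [2646, 3528, 6561]

init: all messages = 𝟙 over 3 values
r1 m[φ0→X3] = [9, 9, 9]
r1 m[φ0→X15] = [9, 9, 8]
r1 m[φ0→X9] = [9, 9, 9]
r1 m[φ1→X5] = [6, 8, 9]
r1 m[φ1→X9] = [8, 9, 8]
r1 m[φ2→X3] = [7, 6, 9]
r1 m[φ2→X0] = [8, 7, 9]
r1 m[φ3→X9] = [7, 9, 8]
r1 m[X3→φ0] = [1, 1, 1]
r1 m[X3→φ2] = [1, 1, 1]
r1 m[X15→φ0] = [1, 1, 1]
r1 m[X5→φ1] = [1, 1, 1]
r1 m[X0→φ2] = [1, 1, 1]
r1 m[X9→φ0] = [1, 1, 1]
r1 m[X9→φ1] = [1, 1, 1]
r1 m[X9→φ3] = [1, 1, 1]
r2 m[φ0→X3] = [9, 9, 9]
r2 m[φ0→X15] = [9, 9, 8]
r2 m[φ0→X9] = [9, 9, 9]
r2 m[φ1→X5] = [6, 8, 9]
r2 m[φ1→X9] = [8, 9, 8]
r2 m[φ2→X3] = [7, 6, 9]
r2 m[φ2→X0] = [8, 7, 9]
r2 m[φ3→X9] = [7, 9, 8]
r2 m[X3→φ0] = [7, 6, 9]
r2 m[X3→φ2] = [9, 9, 9]
r2 m[X15→φ0] = [1, 1, 1]
r2 m[X5→φ1] = [1, 1, 1]
r2 m[X0→φ2] = [1, 1, 1]
r2 m[X9→φ0] = [56, 81, 64]
r2 m[X9→φ1] = [63, 81, 72]
r2 m[X9→φ3] = [72, 81, 72]
r3 m[φ0→X3] = [729, 648, 729]
r3 m[φ0→X15] = [6561, 6561, 5832]
r3 m[φ0→X9] = [63, 81, 81]
r3 m[φ1→X5] = [378, 504, 729]
r3 m[φ1→X9] = [8, 9, 8]
r3 m[φ2→X3] = [7, 6, 9]
r3 m[φ2→X0] = [72, 63, 81]
r3 m[φ3→X9] = [7, 9, 8]
r3 m[X3→φ0] = [7, 6, 9]
r3 m[X3→φ2] = [9, 9, 9]
r3 m[X15→φ0] = [1, 1, 1]
r3 m[X5→φ1] = [1, 1, 1]
r3 m[X0→φ2] = [1, 1, 1]
r3 m[X9→φ0] = [56, 81, 64]
r3 m[X9→φ1] = [63, 81, 72]
r3 m[X9→φ3] = [72, 81, 72]
r4 m[φ0→X3] = [729, 648, 729]
r4 m[φ0→X15] = [6561, 6561, 5832]
r4 m[φ0→X9] = [63, 81, 81]
r4 m[φ1→X5] = [378, 504, 729]
r4 m[φ1→X9] = [8, 9, 8]
r4 m[φ2→X3] = [7, 6, 9]
r4 m[φ2→X0] = [72, 63, 81]
r4 m[φ3→X9] = [7, 9, 8]
r4 m[X3→φ0] = [7, 6, 9]
r4 m[X3→φ2] = [729, 648, 729]
r4 m[X15→φ0] = [1, 1, 1]
r4 m[X5→φ1] = [1, 1, 1]
r4 m[X0→φ2] = [1, 1, 1]
r4 m[X9→φ0] = [56, 81, 64]
r4 m[X9→φ1] = [441, 729, 648]
r4 m[X9→φ3] = [504, 729, 648]
r5 m[φ0→X3] = [729, 648, 729]
r5 m[φ0→X15] = [6561, 6561, 5832]
r5 m[φ0→X9] = [63, 81, 81]
r5 m[φ1→X5] = [2646, 3528, 6561]
r5 m[φ1→X9] = [8, 9, 8]
r5 m[φ2→X3] = [7, 6, 9]
r5 m[φ2→X0] = [5832, 5103, 6561]
r5 m[φ3→X9] = [7, 9, 8]
r5 m[X3→φ0] = [7, 6, 9]
r5 m[X3→φ2] = [729, 648, 729]
r5 m[X15→φ0] = [1, 1, 1]
r5 m[X5→φ1] = [1, 1, 1]
r5 m[X0→φ2] = [1, 1, 1]
r5 m[X9→φ0] = [56, 81, 64]
r5 m[X9→φ1] = [441, 729, 648]
r5 m[X9→φ3] = [504, 729, 648]
r6 m[φ0→X3] = [729, 648, 729]
r6 m[φ0→X15] = [6561, 6561, 5832]
r6 m[φ0→X9] = [63, 81, 81]
r6 m[φ1→X5] = [2646, 3528, 6561]
r6 m[φ1→X9] = [8, 9, 8]
r6 m[φ2→X3] = [7, 6, 9]
r6 m[φ2→X0] = [5832, 5103, 6561]
r6 m[φ3→X9] = [7, 9, 8]
r6 m[X3→φ0] = [7, 6, 9]
r6 m[X3→φ2] = [729, 648, 729]
r6 m[X15→φ0] = [1, 1, 1]
r6 m[X5→φ1] = [1, 1, 1]
r6 m[X0→φ2] = [1, 1, 1]
r6 m[X9→φ0] = [56, 81, 64]
r6 m[X9→φ1] = [441, 729, 648]
r6 m[X9→φ3] = [504, 729, 648]
fixed point reached at round 6
b[X5] = ⊗ incoming = [2646, 3528, 6561]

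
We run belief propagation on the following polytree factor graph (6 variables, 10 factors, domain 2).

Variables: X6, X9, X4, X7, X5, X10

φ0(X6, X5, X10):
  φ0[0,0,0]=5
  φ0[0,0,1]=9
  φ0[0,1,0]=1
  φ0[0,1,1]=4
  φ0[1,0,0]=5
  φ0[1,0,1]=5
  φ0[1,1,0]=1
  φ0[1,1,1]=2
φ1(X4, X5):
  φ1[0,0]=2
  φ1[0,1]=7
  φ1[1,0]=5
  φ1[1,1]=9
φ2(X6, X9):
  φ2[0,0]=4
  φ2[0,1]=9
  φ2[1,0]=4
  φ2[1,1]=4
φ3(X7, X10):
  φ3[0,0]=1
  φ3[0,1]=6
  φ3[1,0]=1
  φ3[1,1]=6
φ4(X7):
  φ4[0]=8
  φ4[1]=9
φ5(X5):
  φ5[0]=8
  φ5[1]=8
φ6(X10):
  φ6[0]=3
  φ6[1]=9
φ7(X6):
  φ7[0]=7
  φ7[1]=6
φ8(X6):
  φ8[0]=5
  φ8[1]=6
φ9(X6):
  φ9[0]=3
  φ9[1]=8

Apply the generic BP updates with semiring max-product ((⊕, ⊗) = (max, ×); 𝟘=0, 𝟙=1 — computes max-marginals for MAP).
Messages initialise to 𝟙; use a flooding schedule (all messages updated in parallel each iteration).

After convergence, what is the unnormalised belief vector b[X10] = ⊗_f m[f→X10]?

init: all messages = 𝟙 over 2 values
r1 m[φ0→X6] = [9, 5]
r1 m[φ0→X5] = [9, 4]
r1 m[φ0→X10] = [5, 9]
r1 m[φ1→X4] = [7, 9]
r1 m[φ1→X5] = [5, 9]
r1 m[φ2→X6] = [9, 4]
r1 m[φ2→X9] = [4, 9]
r1 m[φ3→X7] = [6, 6]
r1 m[φ3→X10] = [1, 6]
r1 m[φ4→X7] = [8, 9]
r1 m[φ5→X5] = [8, 8]
r1 m[φ6→X10] = [3, 9]
r1 m[φ7→X6] = [7, 6]
r1 m[φ8→X6] = [5, 6]
r1 m[φ9→X6] = [3, 8]
r1 m[X6→φ0] = [1, 1]
r1 m[X6→φ2] = [1, 1]
r1 m[X6→φ7] = [1, 1]
r1 m[X6→φ8] = [1, 1]
r1 m[X6→φ9] = [1, 1]
r1 m[X9→φ2] = [1, 1]
r1 m[X4→φ1] = [1, 1]
r1 m[X7→φ3] = [1, 1]
r1 m[X7→φ4] = [1, 1]
r1 m[X5→φ0] = [1, 1]
r1 m[X5→φ1] = [1, 1]
r1 m[X5→φ5] = [1, 1]
r1 m[X10→φ0] = [1, 1]
r1 m[X10→φ3] = [1, 1]
r1 m[X10→φ6] = [1, 1]
r2 m[φ0→X6] = [9, 5]
r2 m[φ0→X5] = [9, 4]
r2 m[φ0→X10] = [5, 9]
r2 m[φ1→X4] = [7, 9]
r2 m[φ1→X5] = [5, 9]
r2 m[φ2→X6] = [9, 4]
r2 m[φ2→X9] = [4, 9]
r2 m[φ3→X7] = [6, 6]
r2 m[φ3→X10] = [1, 6]
r2 m[φ4→X7] = [8, 9]
r2 m[φ5→X5] = [8, 8]
r2 m[φ6→X10] = [3, 9]
r2 m[φ7→X6] = [7, 6]
r2 m[φ8→X6] = [5, 6]
r2 m[φ9→X6] = [3, 8]
r2 m[X6→φ0] = [945, 1152]
r2 m[X6→φ2] = [945, 1440]
r2 m[X6→φ7] = [1215, 960]
r2 m[X6→φ8] = [1701, 960]
r2 m[X6→φ9] = [2835, 720]
r2 m[X9→φ2] = [1, 1]
r2 m[X4→φ1] = [1, 1]
r2 m[X7→φ3] = [8, 9]
r2 m[X7→φ4] = [6, 6]
r2 m[X5→φ0] = [40, 72]
r2 m[X5→φ1] = [72, 32]
r2 m[X5→φ5] = [45, 36]
r2 m[X10→φ0] = [3, 54]
r2 m[X10→φ3] = [15, 81]
r2 m[X10→φ6] = [5, 54]
r3 m[φ0→X6] = [19440, 10800]
r3 m[φ0→X5] = [459270, 204120]
r3 m[φ0→X10] = [230400, 340200]
r3 m[φ1→X4] = [224, 360]
r3 m[φ1→X5] = [5, 9]
r3 m[φ2→X6] = [9, 4]
r3 m[φ2→X9] = [5760, 8505]
r3 m[φ3→X7] = [486, 486]
r3 m[φ3→X10] = [9, 54]
r3 m[φ4→X7] = [8, 9]
r3 m[φ5→X5] = [8, 8]
r3 m[φ6→X10] = [3, 9]
r3 m[φ7→X6] = [7, 6]
r3 m[φ8→X6] = [5, 6]
r3 m[φ9→X6] = [3, 8]
r3 m[X6→φ0] = [945, 1152]
r3 m[X6→φ2] = [945, 1440]
r3 m[X6→φ7] = [1215, 960]
r3 m[X6→φ8] = [1701, 960]
r3 m[X6→φ9] = [2835, 720]
r3 m[X9→φ2] = [1, 1]
r3 m[X4→φ1] = [1, 1]
r3 m[X7→φ3] = [8, 9]
r3 m[X7→φ4] = [6, 6]
r3 m[X5→φ0] = [40, 72]
r3 m[X5→φ1] = [72, 32]
r3 m[X5→φ5] = [45, 36]
r3 m[X10→φ0] = [3, 54]
r3 m[X10→φ3] = [15, 81]
r3 m[X10→φ6] = [5, 54]
r4 m[φ0→X6] = [19440, 10800]
r4 m[φ0→X5] = [459270, 204120]
r4 m[φ0→X10] = [230400, 340200]
r4 m[φ1→X4] = [224, 360]
r4 m[φ1→X5] = [5, 9]
r4 m[φ2→X6] = [9, 4]
r4 m[φ2→X9] = [5760, 8505]
r4 m[φ3→X7] = [486, 486]
r4 m[φ3→X10] = [9, 54]
r4 m[φ4→X7] = [8, 9]
r4 m[φ5→X5] = [8, 8]
r4 m[φ6→X10] = [3, 9]
r4 m[φ7→X6] = [7, 6]
r4 m[φ8→X6] = [5, 6]
r4 m[φ9→X6] = [3, 8]
r4 m[X6→φ0] = [945, 1152]
r4 m[X6→φ2] = [2041200, 3110400]
r4 m[X6→φ7] = [2624400, 2073600]
r4 m[X6→φ8] = [3674160, 2073600]
r4 m[X6→φ9] = [6123600, 1555200]
r4 m[X9→φ2] = [1, 1]
r4 m[X4→φ1] = [1, 1]
r4 m[X7→φ3] = [8, 9]
r4 m[X7→φ4] = [486, 486]
r4 m[X5→φ0] = [40, 72]
r4 m[X5→φ1] = [3674160, 1632960]
r4 m[X5→φ5] = [2296350, 1837080]
r4 m[X10→φ0] = [27, 486]
r4 m[X10→φ3] = [691200, 3061800]
r4 m[X10→φ6] = [2073600, 18370800]
r5 m[φ0→X6] = [174960, 97200]
r5 m[φ0→X5] = [4133430, 1837080]
r5 m[φ0→X10] = [230400, 340200]
r5 m[φ1→X4] = [11430720, 18370800]
r5 m[φ1→X5] = [5, 9]
r5 m[φ2→X6] = [9, 4]
r5 m[φ2→X9] = [12441600, 18370800]
r5 m[φ3→X7] = [18370800, 18370800]
r5 m[φ3→X10] = [9, 54]
r5 m[φ4→X7] = [8, 9]
r5 m[φ5→X5] = [8, 8]
r5 m[φ6→X10] = [3, 9]
r5 m[φ7→X6] = [7, 6]
r5 m[φ8→X6] = [5, 6]
r5 m[φ9→X6] = [3, 8]
r5 m[X6→φ0] = [945, 1152]
r5 m[X6→φ2] = [2041200, 3110400]
r5 m[X6→φ7] = [2624400, 2073600]
r5 m[X6→φ8] = [3674160, 2073600]
r5 m[X6→φ9] = [6123600, 1555200]
r5 m[X9→φ2] = [1, 1]
r5 m[X4→φ1] = [1, 1]
r5 m[X7→φ3] = [8, 9]
r5 m[X7→φ4] = [486, 486]
r5 m[X5→φ0] = [40, 72]
r5 m[X5→φ1] = [3674160, 1632960]
r5 m[X5→φ5] = [2296350, 1837080]
r5 m[X10→φ0] = [27, 486]
r5 m[X10→φ3] = [691200, 3061800]
r5 m[X10→φ6] = [2073600, 18370800]
r6 m[φ0→X6] = [174960, 97200]
r6 m[φ0→X5] = [4133430, 1837080]
r6 m[φ0→X10] = [230400, 340200]
r6 m[φ1→X4] = [11430720, 18370800]
r6 m[φ1→X5] = [5, 9]
r6 m[φ2→X6] = [9, 4]
r6 m[φ2→X9] = [12441600, 18370800]
r6 m[φ3→X7] = [18370800, 18370800]
r6 m[φ3→X10] = [9, 54]
r6 m[φ4→X7] = [8, 9]
r6 m[φ5→X5] = [8, 8]
r6 m[φ6→X10] = [3, 9]
r6 m[φ7→X6] = [7, 6]
r6 m[φ8→X6] = [5, 6]
r6 m[φ9→X6] = [3, 8]
r6 m[X6→φ0] = [945, 1152]
r6 m[X6→φ2] = [18370800, 27993600]
r6 m[X6→φ7] = [23619600, 18662400]
r6 m[X6→φ8] = [33067440, 18662400]
r6 m[X6→φ9] = [55112400, 13996800]
r6 m[X9→φ2] = [1, 1]
r6 m[X4→φ1] = [1, 1]
r6 m[X7→φ3] = [8, 9]
r6 m[X7→φ4] = [18370800, 18370800]
r6 m[X5→φ0] = [40, 72]
r6 m[X5→φ1] = [33067440, 14696640]
r6 m[X5→φ5] = [20667150, 16533720]
r6 m[X10→φ0] = [27, 486]
r6 m[X10→φ3] = [691200, 3061800]
r6 m[X10→φ6] = [2073600, 18370800]
r7 m[φ0→X6] = [174960, 97200]
r7 m[φ0→X5] = [4133430, 1837080]
r7 m[φ0→X10] = [230400, 340200]
r7 m[φ1→X4] = [102876480, 165337200]
r7 m[φ1→X5] = [5, 9]
r7 m[φ2→X6] = [9, 4]
r7 m[φ2→X9] = [111974400, 165337200]
r7 m[φ3→X7] = [18370800, 18370800]
r7 m[φ3→X10] = [9, 54]
r7 m[φ4→X7] = [8, 9]
r7 m[φ5→X5] = [8, 8]
r7 m[φ6→X10] = [3, 9]
r7 m[φ7→X6] = [7, 6]
r7 m[φ8→X6] = [5, 6]
r7 m[φ9→X6] = [3, 8]
r7 m[X6→φ0] = [945, 1152]
r7 m[X6→φ2] = [18370800, 27993600]
r7 m[X6→φ7] = [23619600, 18662400]
r7 m[X6→φ8] = [33067440, 18662400]
r7 m[X6→φ9] = [55112400, 13996800]
r7 m[X9→φ2] = [1, 1]
r7 m[X4→φ1] = [1, 1]
r7 m[X7→φ3] = [8, 9]
r7 m[X7→φ4] = [18370800, 18370800]
r7 m[X5→φ0] = [40, 72]
r7 m[X5→φ1] = [33067440, 14696640]
r7 m[X5→φ5] = [20667150, 16533720]
r7 m[X10→φ0] = [27, 486]
r7 m[X10→φ3] = [691200, 3061800]
r7 m[X10→φ6] = [2073600, 18370800]
r8 m[φ0→X6] = [174960, 97200]
r8 m[φ0→X5] = [4133430, 1837080]
r8 m[φ0→X10] = [230400, 340200]
r8 m[φ1→X4] = [102876480, 165337200]
r8 m[φ1→X5] = [5, 9]
r8 m[φ2→X6] = [9, 4]
r8 m[φ2→X9] = [111974400, 165337200]
r8 m[φ3→X7] = [18370800, 18370800]
r8 m[φ3→X10] = [9, 54]
r8 m[φ4→X7] = [8, 9]
r8 m[φ5→X5] = [8, 8]
r8 m[φ6→X10] = [3, 9]
r8 m[φ7→X6] = [7, 6]
r8 m[φ8→X6] = [5, 6]
r8 m[φ9→X6] = [3, 8]
r8 m[X6→φ0] = [945, 1152]
r8 m[X6→φ2] = [18370800, 27993600]
r8 m[X6→φ7] = [23619600, 18662400]
r8 m[X6→φ8] = [33067440, 18662400]
r8 m[X6→φ9] = [55112400, 13996800]
r8 m[X9→φ2] = [1, 1]
r8 m[X4→φ1] = [1, 1]
r8 m[X7→φ3] = [8, 9]
r8 m[X7→φ4] = [18370800, 18370800]
r8 m[X5→φ0] = [40, 72]
r8 m[X5→φ1] = [33067440, 14696640]
r8 m[X5→φ5] = [20667150, 16533720]
r8 m[X10→φ0] = [27, 486]
r8 m[X10→φ3] = [691200, 3061800]
r8 m[X10→φ6] = [2073600, 18370800]
fixed point reached at round 8
b[X10] = ⊗ incoming = [6220800, 165337200]

b[X10] = [6220800, 165337200]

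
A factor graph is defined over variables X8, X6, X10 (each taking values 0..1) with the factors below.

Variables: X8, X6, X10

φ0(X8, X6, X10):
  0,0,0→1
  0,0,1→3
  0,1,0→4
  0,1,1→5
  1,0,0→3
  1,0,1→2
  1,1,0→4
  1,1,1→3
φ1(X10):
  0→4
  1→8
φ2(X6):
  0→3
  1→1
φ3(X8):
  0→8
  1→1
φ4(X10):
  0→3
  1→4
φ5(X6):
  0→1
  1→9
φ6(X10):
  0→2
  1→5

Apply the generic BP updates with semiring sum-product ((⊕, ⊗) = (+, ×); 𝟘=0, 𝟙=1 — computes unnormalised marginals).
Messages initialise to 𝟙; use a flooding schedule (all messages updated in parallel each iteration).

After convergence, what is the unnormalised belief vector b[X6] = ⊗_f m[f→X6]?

init: all messages = 𝟙 over 2 values
r1 m[φ0→X8] = [13, 12]
r1 m[φ0→X6] = [9, 16]
r1 m[φ0→X10] = [12, 13]
r1 m[φ1→X10] = [4, 8]
r1 m[φ2→X6] = [3, 1]
r1 m[φ3→X8] = [8, 1]
r1 m[φ4→X10] = [3, 4]
r1 m[φ5→X6] = [1, 9]
r1 m[φ6→X10] = [2, 5]
r1 m[X8→φ0] = [1, 1]
r1 m[X8→φ3] = [1, 1]
r1 m[X6→φ0] = [1, 1]
r1 m[X6→φ2] = [1, 1]
r1 m[X6→φ5] = [1, 1]
r1 m[X10→φ0] = [1, 1]
r1 m[X10→φ1] = [1, 1]
r1 m[X10→φ4] = [1, 1]
r1 m[X10→φ6] = [1, 1]
r2 m[φ0→X8] = [13, 12]
r2 m[φ0→X6] = [9, 16]
r2 m[φ0→X10] = [12, 13]
r2 m[φ1→X10] = [4, 8]
r2 m[φ2→X6] = [3, 1]
r2 m[φ3→X8] = [8, 1]
r2 m[φ4→X10] = [3, 4]
r2 m[φ5→X6] = [1, 9]
r2 m[φ6→X10] = [2, 5]
r2 m[X8→φ0] = [8, 1]
r2 m[X8→φ3] = [13, 12]
r2 m[X6→φ0] = [3, 9]
r2 m[X6→φ2] = [9, 144]
r2 m[X6→φ5] = [27, 16]
r2 m[X10→φ0] = [24, 160]
r2 m[X10→φ1] = [72, 260]
r2 m[X10→φ4] = [96, 520]
r2 m[X10→φ6] = [144, 416]
r3 m[φ0→X8] = [9576, 6360]
r3 m[φ0→X6] = [4424, 7744]
r3 m[φ0→X10] = [357, 465]
r3 m[φ1→X10] = [4, 8]
r3 m[φ2→X6] = [3, 1]
r3 m[φ3→X8] = [8, 1]
r3 m[φ4→X10] = [3, 4]
r3 m[φ5→X6] = [1, 9]
r3 m[φ6→X10] = [2, 5]
r3 m[X8→φ0] = [8, 1]
r3 m[X8→φ3] = [13, 12]
r3 m[X6→φ0] = [3, 9]
r3 m[X6→φ2] = [9, 144]
r3 m[X6→φ5] = [27, 16]
r3 m[X10→φ0] = [24, 160]
r3 m[X10→φ1] = [72, 260]
r3 m[X10→φ4] = [96, 520]
r3 m[X10→φ6] = [144, 416]
r4 m[φ0→X8] = [9576, 6360]
r4 m[φ0→X6] = [4424, 7744]
r4 m[φ0→X10] = [357, 465]
r4 m[φ1→X10] = [4, 8]
r4 m[φ2→X6] = [3, 1]
r4 m[φ3→X8] = [8, 1]
r4 m[φ4→X10] = [3, 4]
r4 m[φ5→X6] = [1, 9]
r4 m[φ6→X10] = [2, 5]
r4 m[X8→φ0] = [8, 1]
r4 m[X8→φ3] = [9576, 6360]
r4 m[X6→φ0] = [3, 9]
r4 m[X6→φ2] = [4424, 69696]
r4 m[X6→φ5] = [13272, 7744]
r4 m[X10→φ0] = [24, 160]
r4 m[X10→φ1] = [2142, 9300]
r4 m[X10→φ4] = [2856, 18600]
r4 m[X10→φ6] = [4284, 14880]
r5 m[φ0→X8] = [9576, 6360]
r5 m[φ0→X6] = [4424, 7744]
r5 m[φ0→X10] = [357, 465]
r5 m[φ1→X10] = [4, 8]
r5 m[φ2→X6] = [3, 1]
r5 m[φ3→X8] = [8, 1]
r5 m[φ4→X10] = [3, 4]
r5 m[φ5→X6] = [1, 9]
r5 m[φ6→X10] = [2, 5]
r5 m[X8→φ0] = [8, 1]
r5 m[X8→φ3] = [9576, 6360]
r5 m[X6→φ0] = [3, 9]
r5 m[X6→φ2] = [4424, 69696]
r5 m[X6→φ5] = [13272, 7744]
r5 m[X10→φ0] = [24, 160]
r5 m[X10→φ1] = [2142, 9300]
r5 m[X10→φ4] = [2856, 18600]
r5 m[X10→φ6] = [4284, 14880]
fixed point reached at round 5
b[X6] = ⊗ incoming = [13272, 69696]

b[X6] = [13272, 69696]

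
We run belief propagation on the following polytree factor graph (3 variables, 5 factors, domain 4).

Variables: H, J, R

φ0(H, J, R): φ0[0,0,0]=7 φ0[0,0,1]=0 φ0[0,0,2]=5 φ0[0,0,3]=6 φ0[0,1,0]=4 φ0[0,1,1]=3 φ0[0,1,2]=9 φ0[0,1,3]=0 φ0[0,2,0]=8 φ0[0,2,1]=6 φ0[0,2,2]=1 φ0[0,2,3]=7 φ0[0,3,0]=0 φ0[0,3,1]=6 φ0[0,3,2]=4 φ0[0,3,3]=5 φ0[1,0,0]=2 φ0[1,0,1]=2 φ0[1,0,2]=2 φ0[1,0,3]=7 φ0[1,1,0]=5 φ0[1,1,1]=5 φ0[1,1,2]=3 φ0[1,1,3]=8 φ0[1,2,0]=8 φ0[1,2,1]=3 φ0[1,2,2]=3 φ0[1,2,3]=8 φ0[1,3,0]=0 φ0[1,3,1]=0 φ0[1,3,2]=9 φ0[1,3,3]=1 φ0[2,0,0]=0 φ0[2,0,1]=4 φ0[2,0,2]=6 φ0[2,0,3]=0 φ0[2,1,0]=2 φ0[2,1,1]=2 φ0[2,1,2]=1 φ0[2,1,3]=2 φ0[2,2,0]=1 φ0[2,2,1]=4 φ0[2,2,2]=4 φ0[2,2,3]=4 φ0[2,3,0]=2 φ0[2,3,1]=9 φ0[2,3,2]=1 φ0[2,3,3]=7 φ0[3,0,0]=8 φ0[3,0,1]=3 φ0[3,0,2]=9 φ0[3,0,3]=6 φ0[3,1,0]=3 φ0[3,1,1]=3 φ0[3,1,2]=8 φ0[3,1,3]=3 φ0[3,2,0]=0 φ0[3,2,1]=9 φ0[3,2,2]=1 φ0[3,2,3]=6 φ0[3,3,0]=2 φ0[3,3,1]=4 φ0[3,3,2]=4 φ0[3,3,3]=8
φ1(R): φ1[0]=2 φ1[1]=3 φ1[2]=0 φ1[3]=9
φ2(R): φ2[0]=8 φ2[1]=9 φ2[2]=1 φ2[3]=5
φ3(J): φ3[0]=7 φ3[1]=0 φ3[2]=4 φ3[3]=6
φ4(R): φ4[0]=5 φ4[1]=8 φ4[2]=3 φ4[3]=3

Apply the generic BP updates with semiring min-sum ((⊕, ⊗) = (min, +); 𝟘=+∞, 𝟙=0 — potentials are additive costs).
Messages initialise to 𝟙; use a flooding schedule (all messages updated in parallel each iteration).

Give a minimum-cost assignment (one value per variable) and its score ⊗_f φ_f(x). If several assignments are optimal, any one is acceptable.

init: all messages = 𝟙 over 4 values
r1 m[φ0→H] = [0, 0, 0, 0]
r1 m[φ0→J] = [0, 0, 0, 0]
r1 m[φ0→R] = [0, 0, 1, 0]
r1 m[φ1→R] = [2, 3, 0, 9]
r1 m[φ2→R] = [8, 9, 1, 5]
r1 m[φ3→J] = [7, 0, 4, 6]
r1 m[φ4→R] = [5, 8, 3, 3]
r1 m[H→φ0] = [0, 0, 0, 0]
r1 m[J→φ0] = [0, 0, 0, 0]
r1 m[J→φ3] = [0, 0, 0, 0]
r1 m[R→φ0] = [0, 0, 0, 0]
r1 m[R→φ1] = [0, 0, 0, 0]
r1 m[R→φ2] = [0, 0, 0, 0]
r1 m[R→φ4] = [0, 0, 0, 0]
r2 m[φ0→H] = [0, 0, 0, 0]
r2 m[φ0→J] = [0, 0, 0, 0]
r2 m[φ0→R] = [0, 0, 1, 0]
r2 m[φ1→R] = [2, 3, 0, 9]
r2 m[φ2→R] = [8, 9, 1, 5]
r2 m[φ3→J] = [7, 0, 4, 6]
r2 m[φ4→R] = [5, 8, 3, 3]
r2 m[H→φ0] = [0, 0, 0, 0]
r2 m[J→φ0] = [7, 0, 4, 6]
r2 m[J→φ3] = [0, 0, 0, 0]
r2 m[R→φ0] = [15, 20, 4, 17]
r2 m[R→φ1] = [13, 17, 5, 8]
r2 m[R→φ2] = [7, 11, 4, 12]
r2 m[R→φ4] = [10, 12, 2, 14]
r3 m[φ0→H] = [9, 7, 5, 9]
r3 m[φ0→J] = [6, 5, 5, 5]
r3 m[φ0→R] = [2, 2, 1, 0]
r3 m[φ1→R] = [2, 3, 0, 9]
r3 m[φ2→R] = [8, 9, 1, 5]
r3 m[φ3→J] = [7, 0, 4, 6]
r3 m[φ4→R] = [5, 8, 3, 3]
r3 m[H→φ0] = [0, 0, 0, 0]
r3 m[J→φ0] = [7, 0, 4, 6]
r3 m[J→φ3] = [0, 0, 0, 0]
r3 m[R→φ0] = [15, 20, 4, 17]
r3 m[R→φ1] = [13, 17, 5, 8]
r3 m[R→φ2] = [7, 11, 4, 12]
r3 m[R→φ4] = [10, 12, 2, 14]
r4 m[φ0→H] = [9, 7, 5, 9]
r4 m[φ0→J] = [6, 5, 5, 5]
r4 m[φ0→R] = [2, 2, 1, 0]
r4 m[φ1→R] = [2, 3, 0, 9]
r4 m[φ2→R] = [8, 9, 1, 5]
r4 m[φ3→J] = [7, 0, 4, 6]
r4 m[φ4→R] = [5, 8, 3, 3]
r4 m[H→φ0] = [0, 0, 0, 0]
r4 m[J→φ0] = [7, 0, 4, 6]
r4 m[J→φ3] = [6, 5, 5, 5]
r4 m[R→φ0] = [15, 20, 4, 17]
r4 m[R→φ1] = [15, 19, 5, 8]
r4 m[R→φ2] = [9, 13, 4, 12]
r4 m[R→φ4] = [12, 14, 2, 14]
r5 m[φ0→H] = [9, 7, 5, 9]
r5 m[φ0→J] = [6, 5, 5, 5]
r5 m[φ0→R] = [2, 2, 1, 0]
r5 m[φ1→R] = [2, 3, 0, 9]
r5 m[φ2→R] = [8, 9, 1, 5]
r5 m[φ3→J] = [7, 0, 4, 6]
r5 m[φ4→R] = [5, 8, 3, 3]
r5 m[H→φ0] = [0, 0, 0, 0]
r5 m[J→φ0] = [7, 0, 4, 6]
r5 m[J→φ3] = [6, 5, 5, 5]
r5 m[R→φ0] = [15, 20, 4, 17]
r5 m[R→φ1] = [15, 19, 5, 8]
r5 m[R→φ2] = [9, 13, 4, 12]
r5 m[R→φ4] = [12, 14, 2, 14]
fixed point reached at round 5
traceback from H: (H=2, J=1, R=2), score=5

assignment: (H=2, J=1, R=2); score = 5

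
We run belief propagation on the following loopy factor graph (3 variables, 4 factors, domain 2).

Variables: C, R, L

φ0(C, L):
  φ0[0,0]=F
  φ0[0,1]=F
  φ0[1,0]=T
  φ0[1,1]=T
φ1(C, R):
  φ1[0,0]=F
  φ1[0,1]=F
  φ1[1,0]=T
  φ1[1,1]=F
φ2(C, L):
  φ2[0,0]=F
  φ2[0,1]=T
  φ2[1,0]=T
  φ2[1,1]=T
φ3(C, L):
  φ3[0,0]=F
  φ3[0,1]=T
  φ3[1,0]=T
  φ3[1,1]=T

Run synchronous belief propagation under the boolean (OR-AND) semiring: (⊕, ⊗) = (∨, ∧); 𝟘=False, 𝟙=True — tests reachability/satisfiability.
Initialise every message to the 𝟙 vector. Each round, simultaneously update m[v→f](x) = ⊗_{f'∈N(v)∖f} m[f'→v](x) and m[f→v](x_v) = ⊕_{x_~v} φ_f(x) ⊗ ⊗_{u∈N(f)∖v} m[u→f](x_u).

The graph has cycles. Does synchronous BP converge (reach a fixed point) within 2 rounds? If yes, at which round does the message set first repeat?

init: all messages = 𝟙 over 2 values
r1 m[φ0→C] = [F, T]
r1 m[φ0→L] = [T, T]
r1 m[φ1→C] = [F, T]
r1 m[φ1→R] = [T, F]
r1 m[φ2→C] = [T, T]
r1 m[φ2→L] = [T, T]
r1 m[φ3→C] = [T, T]
r1 m[φ3→L] = [T, T]
r1 m[C→φ0] = [T, T]
r1 m[C→φ1] = [T, T]
r1 m[C→φ2] = [T, T]
r1 m[C→φ3] = [T, T]
r1 m[R→φ1] = [T, T]
r1 m[L→φ0] = [T, T]
r1 m[L→φ2] = [T, T]
r1 m[L→φ3] = [T, T]
r2 m[φ0→C] = [F, T]
r2 m[φ0→L] = [T, T]
r2 m[φ1→C] = [F, T]
r2 m[φ1→R] = [T, F]
r2 m[φ2→C] = [T, T]
r2 m[φ2→L] = [T, T]
r2 m[φ3→C] = [T, T]
r2 m[φ3→L] = [T, T]
r2 m[C→φ0] = [F, T]
r2 m[C→φ1] = [F, T]
r2 m[C→φ2] = [F, T]
r2 m[C→φ3] = [F, T]
r2 m[R→φ1] = [T, T]
r2 m[L→φ0] = [T, T]
r2 m[L→φ2] = [T, T]
r2 m[L→φ3] = [T, T]
no fixed point within 2 rounds

NOT CONVERGED within 2 rounds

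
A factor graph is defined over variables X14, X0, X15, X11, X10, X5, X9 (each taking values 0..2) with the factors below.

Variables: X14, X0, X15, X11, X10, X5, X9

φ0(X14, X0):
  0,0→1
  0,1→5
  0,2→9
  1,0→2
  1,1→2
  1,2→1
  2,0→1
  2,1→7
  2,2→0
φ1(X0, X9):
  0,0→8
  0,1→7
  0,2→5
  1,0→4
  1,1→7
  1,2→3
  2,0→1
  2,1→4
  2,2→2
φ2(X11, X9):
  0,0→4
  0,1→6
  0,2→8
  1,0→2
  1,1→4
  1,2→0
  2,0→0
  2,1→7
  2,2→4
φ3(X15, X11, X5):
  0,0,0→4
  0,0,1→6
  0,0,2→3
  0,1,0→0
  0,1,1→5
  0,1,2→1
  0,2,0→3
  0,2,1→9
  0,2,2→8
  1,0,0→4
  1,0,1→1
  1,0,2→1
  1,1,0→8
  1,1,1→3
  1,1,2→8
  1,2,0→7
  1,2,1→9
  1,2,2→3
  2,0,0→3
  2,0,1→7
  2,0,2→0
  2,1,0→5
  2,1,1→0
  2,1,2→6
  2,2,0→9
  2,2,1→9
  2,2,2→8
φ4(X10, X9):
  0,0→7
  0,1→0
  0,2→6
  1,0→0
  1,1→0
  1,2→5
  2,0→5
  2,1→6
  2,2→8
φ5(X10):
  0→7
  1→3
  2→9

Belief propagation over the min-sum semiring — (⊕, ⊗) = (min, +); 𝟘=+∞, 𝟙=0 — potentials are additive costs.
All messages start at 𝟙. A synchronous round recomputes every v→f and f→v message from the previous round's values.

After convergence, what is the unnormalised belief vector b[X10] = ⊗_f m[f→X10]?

init: all messages = 𝟙 over 3 values
r1 m[φ0→X14] = [1, 1, 0]
r1 m[φ0→X0] = [1, 2, 0]
r1 m[φ1→X0] = [5, 3, 1]
r1 m[φ1→X9] = [1, 4, 2]
r1 m[φ2→X11] = [4, 0, 0]
r1 m[φ2→X9] = [0, 4, 0]
r1 m[φ3→X15] = [0, 1, 0]
r1 m[φ3→X11] = [0, 0, 3]
r1 m[φ3→X5] = [0, 0, 0]
r1 m[φ4→X10] = [0, 0, 5]
r1 m[φ4→X9] = [0, 0, 5]
r1 m[φ5→X10] = [7, 3, 9]
r1 m[X14→φ0] = [0, 0, 0]
r1 m[X0→φ0] = [0, 0, 0]
r1 m[X0→φ1] = [0, 0, 0]
r1 m[X15→φ3] = [0, 0, 0]
r1 m[X11→φ2] = [0, 0, 0]
r1 m[X11→φ3] = [0, 0, 0]
r1 m[X10→φ4] = [0, 0, 0]
r1 m[X10→φ5] = [0, 0, 0]
r1 m[X5→φ3] = [0, 0, 0]
r1 m[X9→φ1] = [0, 0, 0]
r1 m[X9→φ2] = [0, 0, 0]
r1 m[X9→φ4] = [0, 0, 0]
r2 m[φ0→X14] = [1, 1, 0]
r2 m[φ0→X0] = [1, 2, 0]
r2 m[φ1→X0] = [5, 3, 1]
r2 m[φ1→X9] = [1, 4, 2]
r2 m[φ2→X11] = [4, 0, 0]
r2 m[φ2→X9] = [0, 4, 0]
r2 m[φ3→X15] = [0, 1, 0]
r2 m[φ3→X11] = [0, 0, 3]
r2 m[φ3→X5] = [0, 0, 0]
r2 m[φ4→X10] = [0, 0, 5]
r2 m[φ4→X9] = [0, 0, 5]
r2 m[φ5→X10] = [7, 3, 9]
r2 m[X14→φ0] = [0, 0, 0]
r2 m[X0→φ0] = [5, 3, 1]
r2 m[X0→φ1] = [1, 2, 0]
r2 m[X15→φ3] = [0, 0, 0]
r2 m[X11→φ2] = [0, 0, 3]
r2 m[X11→φ3] = [4, 0, 0]
r2 m[X10→φ4] = [7, 3, 9]
r2 m[X10→φ5] = [0, 0, 5]
r2 m[X5→φ3] = [0, 0, 0]
r2 m[X9→φ1] = [0, 4, 5]
r2 m[X9→φ2] = [1, 4, 7]
r2 m[X9→φ4] = [1, 8, 2]
r3 m[φ0→X14] = [6, 2, 1]
r3 m[φ0→X0] = [1, 2, 0]
r3 m[φ1→X0] = [8, 4, 1]
r3 m[φ1→X9] = [1, 4, 2]
r3 m[φ2→X11] = [5, 3, 1]
r3 m[φ2→X9] = [2, 4, 0]
r3 m[φ3→X15] = [0, 3, 0]
r3 m[φ3→X11] = [0, 0, 3]
r3 m[φ3→X5] = [0, 0, 1]
r3 m[φ4→X10] = [8, 1, 6]
r3 m[φ4→X9] = [3, 3, 8]
r3 m[φ5→X10] = [7, 3, 9]
r3 m[X14→φ0] = [0, 0, 0]
r3 m[X0→φ0] = [5, 3, 1]
r3 m[X0→φ1] = [1, 2, 0]
r3 m[X15→φ3] = [0, 0, 0]
r3 m[X11→φ2] = [0, 0, 3]
r3 m[X11→φ3] = [4, 0, 0]
r3 m[X10→φ4] = [7, 3, 9]
r3 m[X10→φ5] = [0, 0, 5]
r3 m[X5→φ3] = [0, 0, 0]
r3 m[X9→φ1] = [0, 4, 5]
r3 m[X9→φ2] = [1, 4, 7]
r3 m[X9→φ4] = [1, 8, 2]
r4 m[φ0→X14] = [6, 2, 1]
r4 m[φ0→X0] = [1, 2, 0]
r4 m[φ1→X0] = [8, 4, 1]
r4 m[φ1→X9] = [1, 4, 2]
r4 m[φ2→X11] = [5, 3, 1]
r4 m[φ2→X9] = [2, 4, 0]
r4 m[φ3→X15] = [0, 3, 0]
r4 m[φ3→X11] = [0, 0, 3]
r4 m[φ3→X5] = [0, 0, 1]
r4 m[φ4→X10] = [8, 1, 6]
r4 m[φ4→X9] = [3, 3, 8]
r4 m[φ5→X10] = [7, 3, 9]
r4 m[X14→φ0] = [0, 0, 0]
r4 m[X0→φ0] = [8, 4, 1]
r4 m[X0→φ1] = [1, 2, 0]
r4 m[X15→φ3] = [0, 0, 0]
r4 m[X11→φ2] = [0, 0, 3]
r4 m[X11→φ3] = [5, 3, 1]
r4 m[X10→φ4] = [7, 3, 9]
r4 m[X10→φ5] = [8, 1, 6]
r4 m[X5→φ3] = [0, 0, 0]
r4 m[X9→φ1] = [5, 7, 8]
r4 m[X9→φ2] = [4, 7, 10]
r4 m[X9→φ4] = [3, 8, 2]
r5 m[φ0→X14] = [9, 2, 1]
r5 m[φ0→X0] = [1, 2, 0]
r5 m[φ1→X0] = [13, 9, 6]
r5 m[φ1→X9] = [1, 4, 2]
r5 m[φ2→X11] = [8, 6, 4]
r5 m[φ2→X9] = [2, 4, 0]
r5 m[φ3→X15] = [3, 4, 3]
r5 m[φ3→X11] = [0, 0, 3]
r5 m[φ3→X5] = [3, 3, 4]
r5 m[φ4→X10] = [8, 3, 8]
r5 m[φ4→X9] = [3, 3, 8]
r5 m[φ5→X10] = [7, 3, 9]
r5 m[X14→φ0] = [0, 0, 0]
r5 m[X0→φ0] = [8, 4, 1]
r5 m[X0→φ1] = [1, 2, 0]
r5 m[X15→φ3] = [0, 0, 0]
r5 m[X11→φ2] = [0, 0, 3]
r5 m[X11→φ3] = [5, 3, 1]
r5 m[X10→φ4] = [7, 3, 9]
r5 m[X10→φ5] = [8, 1, 6]
r5 m[X5→φ3] = [0, 0, 0]
r5 m[X9→φ1] = [5, 7, 8]
r5 m[X9→φ2] = [4, 7, 10]
r5 m[X9→φ4] = [3, 8, 2]
r6 m[φ0→X14] = [9, 2, 1]
r6 m[φ0→X0] = [1, 2, 0]
r6 m[φ1→X0] = [13, 9, 6]
r6 m[φ1→X9] = [1, 4, 2]
r6 m[φ2→X11] = [8, 6, 4]
r6 m[φ2→X9] = [2, 4, 0]
r6 m[φ3→X15] = [3, 4, 3]
r6 m[φ3→X11] = [0, 0, 3]
r6 m[φ3→X5] = [3, 3, 4]
r6 m[φ4→X10] = [8, 3, 8]
r6 m[φ4→X9] = [3, 3, 8]
r6 m[φ5→X10] = [7, 3, 9]
r6 m[X14→φ0] = [0, 0, 0]
r6 m[X0→φ0] = [13, 9, 6]
r6 m[X0→φ1] = [1, 2, 0]
r6 m[X15→φ3] = [0, 0, 0]
r6 m[X11→φ2] = [0, 0, 3]
r6 m[X11→φ3] = [8, 6, 4]
r6 m[X10→φ4] = [7, 3, 9]
r6 m[X10→φ5] = [8, 3, 8]
r6 m[X5→φ3] = [0, 0, 0]
r6 m[X9→φ1] = [5, 7, 8]
r6 m[X9→φ2] = [4, 7, 10]
r6 m[X9→φ4] = [3, 8, 2]
r7 m[φ0→X14] = [14, 7, 6]
r7 m[φ0→X0] = [1, 2, 0]
r7 m[φ1→X0] = [13, 9, 6]
r7 m[φ1→X9] = [1, 4, 2]
r7 m[φ2→X11] = [8, 6, 4]
r7 m[φ2→X9] = [2, 4, 0]
r7 m[φ3→X15] = [6, 7, 6]
r7 m[φ3→X11] = [0, 0, 3]
r7 m[φ3→X5] = [6, 6, 7]
r7 m[φ4→X10] = [8, 3, 8]
r7 m[φ4→X9] = [3, 3, 8]
r7 m[φ5→X10] = [7, 3, 9]
r7 m[X14→φ0] = [0, 0, 0]
r7 m[X0→φ0] = [13, 9, 6]
r7 m[X0→φ1] = [1, 2, 0]
r7 m[X15→φ3] = [0, 0, 0]
r7 m[X11→φ2] = [0, 0, 3]
r7 m[X11→φ3] = [8, 6, 4]
r7 m[X10→φ4] = [7, 3, 9]
r7 m[X10→φ5] = [8, 3, 8]
r7 m[X5→φ3] = [0, 0, 0]
r7 m[X9→φ1] = [5, 7, 8]
r7 m[X9→φ2] = [4, 7, 10]
r7 m[X9→φ4] = [3, 8, 2]
r8 m[φ0→X14] = [14, 7, 6]
r8 m[φ0→X0] = [1, 2, 0]
r8 m[φ1→X0] = [13, 9, 6]
r8 m[φ1→X9] = [1, 4, 2]
r8 m[φ2→X11] = [8, 6, 4]
r8 m[φ2→X9] = [2, 4, 0]
r8 m[φ3→X15] = [6, 7, 6]
r8 m[φ3→X11] = [0, 0, 3]
r8 m[φ3→X5] = [6, 6, 7]
r8 m[φ4→X10] = [8, 3, 8]
r8 m[φ4→X9] = [3, 3, 8]
r8 m[φ5→X10] = [7, 3, 9]
r8 m[X14→φ0] = [0, 0, 0]
r8 m[X0→φ0] = [13, 9, 6]
r8 m[X0→φ1] = [1, 2, 0]
r8 m[X15→φ3] = [0, 0, 0]
r8 m[X11→φ2] = [0, 0, 3]
r8 m[X11→φ3] = [8, 6, 4]
r8 m[X10→φ4] = [7, 3, 9]
r8 m[X10→φ5] = [8, 3, 8]
r8 m[X5→φ3] = [0, 0, 0]
r8 m[X9→φ1] = [5, 7, 8]
r8 m[X9→φ2] = [4, 7, 10]
r8 m[X9→φ4] = [3, 8, 2]
fixed point reached at round 8
b[X10] = ⊗ incoming = [15, 6, 17]

b[X10] = [15, 6, 17]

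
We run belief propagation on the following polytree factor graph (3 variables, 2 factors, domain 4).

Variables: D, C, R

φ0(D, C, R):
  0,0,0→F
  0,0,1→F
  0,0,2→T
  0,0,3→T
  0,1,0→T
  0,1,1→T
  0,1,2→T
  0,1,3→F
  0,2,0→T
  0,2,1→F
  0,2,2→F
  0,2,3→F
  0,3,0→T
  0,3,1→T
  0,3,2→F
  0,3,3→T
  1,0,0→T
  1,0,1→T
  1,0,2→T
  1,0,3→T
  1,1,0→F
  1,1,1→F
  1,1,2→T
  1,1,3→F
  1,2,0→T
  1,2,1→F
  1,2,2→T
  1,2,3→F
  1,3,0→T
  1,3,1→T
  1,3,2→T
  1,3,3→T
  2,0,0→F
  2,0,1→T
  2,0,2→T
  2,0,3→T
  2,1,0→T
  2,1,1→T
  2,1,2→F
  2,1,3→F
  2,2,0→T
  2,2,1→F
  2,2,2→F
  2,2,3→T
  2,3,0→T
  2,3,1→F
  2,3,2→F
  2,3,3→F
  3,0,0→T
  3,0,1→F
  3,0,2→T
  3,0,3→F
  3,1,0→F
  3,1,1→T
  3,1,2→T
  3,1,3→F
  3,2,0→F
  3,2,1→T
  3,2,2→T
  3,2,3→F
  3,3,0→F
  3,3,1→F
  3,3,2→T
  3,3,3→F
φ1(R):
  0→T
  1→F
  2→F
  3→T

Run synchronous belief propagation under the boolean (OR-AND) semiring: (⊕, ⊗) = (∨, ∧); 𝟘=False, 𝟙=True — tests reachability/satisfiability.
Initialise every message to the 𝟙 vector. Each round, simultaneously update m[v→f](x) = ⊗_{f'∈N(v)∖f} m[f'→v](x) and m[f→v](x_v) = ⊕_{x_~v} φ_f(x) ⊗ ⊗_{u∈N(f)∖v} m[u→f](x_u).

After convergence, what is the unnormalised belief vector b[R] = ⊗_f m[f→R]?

init: all messages = 𝟙 over 4 values
r1 m[φ0→D] = [T, T, T, T]
r1 m[φ0→C] = [T, T, T, T]
r1 m[φ0→R] = [T, T, T, T]
r1 m[φ1→R] = [T, F, F, T]
r1 m[D→φ0] = [T, T, T, T]
r1 m[C→φ0] = [T, T, T, T]
r1 m[R→φ0] = [T, T, T, T]
r1 m[R→φ1] = [T, T, T, T]
r2 m[φ0→D] = [T, T, T, T]
r2 m[φ0→C] = [T, T, T, T]
r2 m[φ0→R] = [T, T, T, T]
r2 m[φ1→R] = [T, F, F, T]
r2 m[D→φ0] = [T, T, T, T]
r2 m[C→φ0] = [T, T, T, T]
r2 m[R→φ0] = [T, F, F, T]
r2 m[R→φ1] = [T, T, T, T]
r3 m[φ0→D] = [T, T, T, T]
r3 m[φ0→C] = [T, T, T, T]
r3 m[φ0→R] = [T, T, T, T]
r3 m[φ1→R] = [T, F, F, T]
r3 m[D→φ0] = [T, T, T, T]
r3 m[C→φ0] = [T, T, T, T]
r3 m[R→φ0] = [T, F, F, T]
r3 m[R→φ1] = [T, T, T, T]
fixed point reached at round 3
b[R] = ⊗ incoming = [T, F, F, T]

b[R] = [T, F, F, T]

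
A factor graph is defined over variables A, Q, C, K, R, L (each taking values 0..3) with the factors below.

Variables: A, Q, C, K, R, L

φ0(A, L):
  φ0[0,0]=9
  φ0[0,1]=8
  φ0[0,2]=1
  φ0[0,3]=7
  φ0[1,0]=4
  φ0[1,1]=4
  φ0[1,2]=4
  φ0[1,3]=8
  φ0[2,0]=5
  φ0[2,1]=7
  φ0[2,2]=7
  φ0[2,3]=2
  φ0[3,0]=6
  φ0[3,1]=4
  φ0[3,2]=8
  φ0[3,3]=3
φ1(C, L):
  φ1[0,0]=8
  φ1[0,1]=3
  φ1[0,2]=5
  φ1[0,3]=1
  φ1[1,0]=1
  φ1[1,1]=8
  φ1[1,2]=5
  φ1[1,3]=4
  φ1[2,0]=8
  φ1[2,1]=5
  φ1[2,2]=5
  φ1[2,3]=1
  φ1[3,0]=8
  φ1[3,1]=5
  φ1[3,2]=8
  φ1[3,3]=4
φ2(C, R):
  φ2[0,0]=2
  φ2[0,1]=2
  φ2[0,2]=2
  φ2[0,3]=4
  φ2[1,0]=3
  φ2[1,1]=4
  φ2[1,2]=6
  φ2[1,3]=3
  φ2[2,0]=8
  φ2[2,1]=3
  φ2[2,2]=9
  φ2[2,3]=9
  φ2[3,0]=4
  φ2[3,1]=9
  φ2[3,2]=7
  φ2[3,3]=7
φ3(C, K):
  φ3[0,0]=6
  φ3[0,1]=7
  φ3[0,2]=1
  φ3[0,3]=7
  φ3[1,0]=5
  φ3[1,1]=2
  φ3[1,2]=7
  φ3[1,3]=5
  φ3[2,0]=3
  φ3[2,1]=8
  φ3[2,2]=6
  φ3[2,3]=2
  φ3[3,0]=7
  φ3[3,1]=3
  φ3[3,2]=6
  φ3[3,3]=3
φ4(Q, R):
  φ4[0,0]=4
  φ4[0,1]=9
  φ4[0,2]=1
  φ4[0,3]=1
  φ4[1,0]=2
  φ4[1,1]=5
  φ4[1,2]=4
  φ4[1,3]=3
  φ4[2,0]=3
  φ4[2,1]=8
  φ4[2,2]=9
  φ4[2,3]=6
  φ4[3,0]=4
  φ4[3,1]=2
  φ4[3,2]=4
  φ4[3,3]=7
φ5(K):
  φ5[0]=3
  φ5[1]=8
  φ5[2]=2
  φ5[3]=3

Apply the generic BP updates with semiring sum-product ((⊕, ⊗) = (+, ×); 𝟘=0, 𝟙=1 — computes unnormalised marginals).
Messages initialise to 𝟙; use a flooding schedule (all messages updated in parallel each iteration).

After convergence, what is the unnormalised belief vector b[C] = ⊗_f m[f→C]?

b[C] = [6578346, 6844320, 19078787, 18520326]

init: all messages = 𝟙 over 4 values
r1 m[φ0→A] = [25, 20, 21, 21]
r1 m[φ0→L] = [24, 23, 20, 20]
r1 m[φ1→C] = [17, 18, 19, 25]
r1 m[φ1→L] = [25, 21, 23, 10]
r1 m[φ2→C] = [10, 16, 29, 27]
r1 m[φ2→R] = [17, 18, 24, 23]
r1 m[φ3→C] = [21, 19, 19, 19]
r1 m[φ3→K] = [21, 20, 20, 17]
r1 m[φ4→Q] = [15, 14, 26, 17]
r1 m[φ4→R] = [13, 24, 18, 17]
r1 m[φ5→K] = [3, 8, 2, 3]
r1 m[A→φ0] = [1, 1, 1, 1]
r1 m[Q→φ4] = [1, 1, 1, 1]
r1 m[C→φ1] = [1, 1, 1, 1]
r1 m[C→φ2] = [1, 1, 1, 1]
r1 m[C→φ3] = [1, 1, 1, 1]
r1 m[K→φ3] = [1, 1, 1, 1]
r1 m[K→φ5] = [1, 1, 1, 1]
r1 m[R→φ2] = [1, 1, 1, 1]
r1 m[R→φ4] = [1, 1, 1, 1]
r1 m[L→φ0] = [1, 1, 1, 1]
r1 m[L→φ1] = [1, 1, 1, 1]
r2 m[φ0→A] = [25, 20, 21, 21]
r2 m[φ0→L] = [24, 23, 20, 20]
r2 m[φ1→C] = [17, 18, 19, 25]
r2 m[φ1→L] = [25, 21, 23, 10]
r2 m[φ2→C] = [10, 16, 29, 27]
r2 m[φ2→R] = [17, 18, 24, 23]
r2 m[φ3→C] = [21, 19, 19, 19]
r2 m[φ3→K] = [21, 20, 20, 17]
r2 m[φ4→Q] = [15, 14, 26, 17]
r2 m[φ4→R] = [13, 24, 18, 17]
r2 m[φ5→K] = [3, 8, 2, 3]
r2 m[A→φ0] = [1, 1, 1, 1]
r2 m[Q→φ4] = [1, 1, 1, 1]
r2 m[C→φ1] = [210, 304, 551, 513]
r2 m[C→φ2] = [357, 342, 361, 475]
r2 m[C→φ3] = [170, 288, 551, 675]
r2 m[K→φ3] = [3, 8, 2, 3]
r2 m[K→φ5] = [21, 20, 20, 17]
r2 m[R→φ2] = [13, 24, 18, 17]
r2 m[R→φ4] = [17, 18, 24, 23]
r2 m[L→φ0] = [25, 21, 23, 10]
r2 m[L→φ1] = [24, 23, 20, 20]
r3 m[φ0→A] = [486, 356, 453, 448]
r3 m[φ0→L] = [24, 23, 20, 20]
r3 m[φ1→C] = [381, 388, 427, 547]
r3 m[φ1→L] = [10496, 8382, 9429, 4029]
r3 m[φ2→C] = [178, 294, 491, 513]
r3 m[φ2→R] = [6528, 7440, 9340, 9028]
r3 m[φ3→C] = [97, 60, 91, 66]
r3 m[φ3→K] = [8838, 8199, 9542, 5757]
r3 m[φ4→Q] = [277, 289, 549, 361]
r3 m[φ4→R] = [13, 24, 18, 17]
r3 m[φ5→K] = [3, 8, 2, 3]
r3 m[A→φ0] = [1, 1, 1, 1]
r3 m[Q→φ4] = [1, 1, 1, 1]
r3 m[C→φ1] = [210, 304, 551, 513]
r3 m[C→φ2] = [357, 342, 361, 475]
r3 m[C→φ3] = [170, 288, 551, 675]
r3 m[K→φ3] = [3, 8, 2, 3]
r3 m[K→φ5] = [21, 20, 20, 17]
r3 m[R→φ2] = [13, 24, 18, 17]
r3 m[R→φ4] = [17, 18, 24, 23]
r3 m[L→φ0] = [25, 21, 23, 10]
r3 m[L→φ1] = [24, 23, 20, 20]
r4 m[φ0→A] = [486, 356, 453, 448]
r4 m[φ0→L] = [24, 23, 20, 20]
r4 m[φ1→C] = [381, 388, 427, 547]
r4 m[φ1→L] = [10496, 8382, 9429, 4029]
r4 m[φ2→C] = [178, 294, 491, 513]
r4 m[φ2→R] = [6528, 7440, 9340, 9028]
r4 m[φ3→C] = [97, 60, 91, 66]
r4 m[φ3→K] = [8838, 8199, 9542, 5757]
r4 m[φ4→Q] = [277, 289, 549, 361]
r4 m[φ4→R] = [13, 24, 18, 17]
r4 m[φ5→K] = [3, 8, 2, 3]
r4 m[A→φ0] = [1, 1, 1, 1]
r4 m[Q→φ4] = [1, 1, 1, 1]
r4 m[C→φ1] = [17266, 17640, 44681, 33858]
r4 m[C→φ2] = [36957, 23280, 38857, 36102]
r4 m[C→φ3] = [67818, 114072, 209657, 280611]
r4 m[K→φ3] = [3, 8, 2, 3]
r4 m[K→φ5] = [8838, 8199, 9542, 5757]
r4 m[R→φ2] = [13, 24, 18, 17]
r4 m[R→φ4] = [6528, 7440, 9340, 9028]
r4 m[L→φ0] = [10496, 8382, 9429, 4029]
r4 m[L→φ1] = [24, 23, 20, 20]
r5 m[φ0→A] = [199152, 145460, 185215, 184023]
r5 m[φ0→L] = [24, 23, 20, 20]
r5 m[φ1→C] = [381, 388, 427, 547]
r5 m[φ1→L] = [784080, 585613, 668799, 267939]
r5 m[φ2→C] = [178, 294, 491, 513]
r5 m[φ2→R] = [599018, 608523, 816021, 820095]
r5 m[φ3→C] = [97, 60, 91, 66]
r5 m[φ3→K] = [3570516, 3221959, 3807930, 2306233]
r5 m[φ4→Q] = [111440, 114700, 217332, 141548]
r5 m[φ4→R] = [13, 24, 18, 17]
r5 m[φ5→K] = [3, 8, 2, 3]
r5 m[A→φ0] = [1, 1, 1, 1]
r5 m[Q→φ4] = [1, 1, 1, 1]
r5 m[C→φ1] = [17266, 17640, 44681, 33858]
r5 m[C→φ2] = [36957, 23280, 38857, 36102]
r5 m[C→φ3] = [67818, 114072, 209657, 280611]
r5 m[K→φ3] = [3, 8, 2, 3]
r5 m[K→φ5] = [8838, 8199, 9542, 5757]
r5 m[R→φ2] = [13, 24, 18, 17]
r5 m[R→φ4] = [6528, 7440, 9340, 9028]
r5 m[L→φ0] = [10496, 8382, 9429, 4029]
r5 m[L→φ1] = [24, 23, 20, 20]
r6 m[φ0→A] = [199152, 145460, 185215, 184023]
r6 m[φ0→L] = [24, 23, 20, 20]
r6 m[φ1→C] = [381, 388, 427, 547]
r6 m[φ1→L] = [784080, 585613, 668799, 267939]
r6 m[φ2→C] = [178, 294, 491, 513]
r6 m[φ2→R] = [599018, 608523, 816021, 820095]
r6 m[φ3→C] = [97, 60, 91, 66]
r6 m[φ3→K] = [3570516, 3221959, 3807930, 2306233]
r6 m[φ4→Q] = [111440, 114700, 217332, 141548]
r6 m[φ4→R] = [13, 24, 18, 17]
r6 m[φ5→K] = [3, 8, 2, 3]
r6 m[A→φ0] = [1, 1, 1, 1]
r6 m[Q→φ4] = [1, 1, 1, 1]
r6 m[C→φ1] = [17266, 17640, 44681, 33858]
r6 m[C→φ2] = [36957, 23280, 38857, 36102]
r6 m[C→φ3] = [67818, 114072, 209657, 280611]
r6 m[K→φ3] = [3, 8, 2, 3]
r6 m[K→φ5] = [3570516, 3221959, 3807930, 2306233]
r6 m[R→φ2] = [13, 24, 18, 17]
r6 m[R→φ4] = [599018, 608523, 816021, 820095]
r6 m[L→φ0] = [784080, 585613, 668799, 267939]
r6 m[L→φ1] = [24, 23, 20, 20]
r7 m[φ0→A] = [14285996, 10297480, 13237162, 13201141]
r7 m[φ0→L] = [24, 23, 20, 20]
r7 m[φ1→C] = [381, 388, 427, 547]
r7 m[φ1→L] = [784080, 585613, 668799, 267939]
r7 m[φ2→C] = [178, 294, 491, 513]
r7 m[φ2→R] = [599018, 608523, 816021, 820095]
r7 m[φ3→C] = [97, 60, 91, 66]
r7 m[φ3→K] = [3570516, 3221959, 3807930, 2306233]
r7 m[φ4→Q] = [9508895, 9965020, 18929997, 12617867]
r7 m[φ4→R] = [13, 24, 18, 17]
r7 m[φ5→K] = [3, 8, 2, 3]
r7 m[A→φ0] = [1, 1, 1, 1]
r7 m[Q→φ4] = [1, 1, 1, 1]
r7 m[C→φ1] = [17266, 17640, 44681, 33858]
r7 m[C→φ2] = [36957, 23280, 38857, 36102]
r7 m[C→φ3] = [67818, 114072, 209657, 280611]
r7 m[K→φ3] = [3, 8, 2, 3]
r7 m[K→φ5] = [3570516, 3221959, 3807930, 2306233]
r7 m[R→φ2] = [13, 24, 18, 17]
r7 m[R→φ4] = [599018, 608523, 816021, 820095]
r7 m[L→φ0] = [784080, 585613, 668799, 267939]
r7 m[L→φ1] = [24, 23, 20, 20]
r8 m[φ0→A] = [14285996, 10297480, 13237162, 13201141]
r8 m[φ0→L] = [24, 23, 20, 20]
r8 m[φ1→C] = [381, 388, 427, 547]
r8 m[φ1→L] = [784080, 585613, 668799, 267939]
r8 m[φ2→C] = [178, 294, 491, 513]
r8 m[φ2→R] = [599018, 608523, 816021, 820095]
r8 m[φ3→C] = [97, 60, 91, 66]
r8 m[φ3→K] = [3570516, 3221959, 3807930, 2306233]
r8 m[φ4→Q] = [9508895, 9965020, 18929997, 12617867]
r8 m[φ4→R] = [13, 24, 18, 17]
r8 m[φ5→K] = [3, 8, 2, 3]
r8 m[A→φ0] = [1, 1, 1, 1]
r8 m[Q→φ4] = [1, 1, 1, 1]
r8 m[C→φ1] = [17266, 17640, 44681, 33858]
r8 m[C→φ2] = [36957, 23280, 38857, 36102]
r8 m[C→φ3] = [67818, 114072, 209657, 280611]
r8 m[K→φ3] = [3, 8, 2, 3]
r8 m[K→φ5] = [3570516, 3221959, 3807930, 2306233]
r8 m[R→φ2] = [13, 24, 18, 17]
r8 m[R→φ4] = [599018, 608523, 816021, 820095]
r8 m[L→φ0] = [784080, 585613, 668799, 267939]
r8 m[L→φ1] = [24, 23, 20, 20]
fixed point reached at round 8
b[C] = ⊗ incoming = [6578346, 6844320, 19078787, 18520326]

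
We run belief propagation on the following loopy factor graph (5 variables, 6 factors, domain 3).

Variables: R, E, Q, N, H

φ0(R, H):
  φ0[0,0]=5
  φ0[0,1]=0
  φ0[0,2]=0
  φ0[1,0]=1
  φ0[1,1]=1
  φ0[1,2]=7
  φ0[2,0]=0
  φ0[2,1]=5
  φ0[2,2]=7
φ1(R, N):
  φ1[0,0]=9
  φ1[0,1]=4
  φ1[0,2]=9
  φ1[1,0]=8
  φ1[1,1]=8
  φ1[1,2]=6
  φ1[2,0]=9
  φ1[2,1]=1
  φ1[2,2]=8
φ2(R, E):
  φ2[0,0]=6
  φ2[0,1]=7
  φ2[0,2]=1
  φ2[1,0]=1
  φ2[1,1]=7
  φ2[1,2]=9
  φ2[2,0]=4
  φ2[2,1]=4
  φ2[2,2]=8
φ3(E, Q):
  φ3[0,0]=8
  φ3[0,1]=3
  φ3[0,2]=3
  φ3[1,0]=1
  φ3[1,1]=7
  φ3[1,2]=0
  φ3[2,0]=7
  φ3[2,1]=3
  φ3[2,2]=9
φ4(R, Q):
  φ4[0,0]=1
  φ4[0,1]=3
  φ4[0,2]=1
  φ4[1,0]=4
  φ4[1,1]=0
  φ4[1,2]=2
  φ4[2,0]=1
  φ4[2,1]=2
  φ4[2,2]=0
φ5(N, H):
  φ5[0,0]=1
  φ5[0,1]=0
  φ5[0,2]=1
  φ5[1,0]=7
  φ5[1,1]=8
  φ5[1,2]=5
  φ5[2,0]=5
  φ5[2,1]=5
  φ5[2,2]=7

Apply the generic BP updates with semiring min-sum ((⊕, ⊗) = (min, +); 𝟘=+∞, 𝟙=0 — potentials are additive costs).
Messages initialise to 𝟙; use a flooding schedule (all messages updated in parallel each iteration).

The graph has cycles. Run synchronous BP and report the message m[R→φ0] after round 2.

message @ round 2 = [6, 7, 5]

init: all messages = 𝟙 over 3 values
r1 m[φ0→R] = [0, 1, 0]
r1 m[φ0→H] = [0, 0, 0]
r1 m[φ1→R] = [4, 6, 1]
r1 m[φ1→N] = [8, 1, 6]
r1 m[φ2→R] = [1, 1, 4]
r1 m[φ2→E] = [1, 4, 1]
r1 m[φ3→E] = [3, 0, 3]
r1 m[φ3→Q] = [1, 3, 0]
r1 m[φ4→R] = [1, 0, 0]
r1 m[φ4→Q] = [1, 0, 0]
r1 m[φ5→N] = [0, 5, 5]
r1 m[φ5→H] = [1, 0, 1]
r1 m[R→φ0] = [0, 0, 0]
r1 m[R→φ1] = [0, 0, 0]
r1 m[R→φ2] = [0, 0, 0]
r1 m[R→φ4] = [0, 0, 0]
r1 m[E→φ2] = [0, 0, 0]
r1 m[E→φ3] = [0, 0, 0]
r1 m[Q→φ3] = [0, 0, 0]
r1 m[Q→φ4] = [0, 0, 0]
r1 m[N→φ1] = [0, 0, 0]
r1 m[N→φ5] = [0, 0, 0]
r1 m[H→φ0] = [0, 0, 0]
r1 m[H→φ5] = [0, 0, 0]
r2 m[φ0→R] = [0, 1, 0]
r2 m[φ0→H] = [0, 0, 0]
r2 m[φ1→R] = [4, 6, 1]
r2 m[φ1→N] = [8, 1, 6]
r2 m[φ2→R] = [1, 1, 4]
r2 m[φ2→E] = [1, 4, 1]
r2 m[φ3→E] = [3, 0, 3]
r2 m[φ3→Q] = [1, 3, 0]
r2 m[φ4→R] = [1, 0, 0]
r2 m[φ4→Q] = [1, 0, 0]
r2 m[φ5→N] = [0, 5, 5]
r2 m[φ5→H] = [1, 0, 1]
r2 m[R→φ0] = [6, 7, 5]
r2 m[R→φ1] = [2, 2, 4]
r2 m[R→φ2] = [5, 7, 1]
r2 m[R→φ4] = [5, 8, 5]
r2 m[E→φ2] = [3, 0, 3]
r2 m[E→φ3] = [1, 4, 1]
r2 m[Q→φ3] = [1, 0, 0]
r2 m[Q→φ4] = [1, 3, 0]
r2 m[N→φ1] = [0, 5, 5]
r2 m[N→φ5] = [8, 1, 6]
r2 m[H→φ0] = [1, 0, 1]
r2 m[H→φ5] = [0, 0, 0]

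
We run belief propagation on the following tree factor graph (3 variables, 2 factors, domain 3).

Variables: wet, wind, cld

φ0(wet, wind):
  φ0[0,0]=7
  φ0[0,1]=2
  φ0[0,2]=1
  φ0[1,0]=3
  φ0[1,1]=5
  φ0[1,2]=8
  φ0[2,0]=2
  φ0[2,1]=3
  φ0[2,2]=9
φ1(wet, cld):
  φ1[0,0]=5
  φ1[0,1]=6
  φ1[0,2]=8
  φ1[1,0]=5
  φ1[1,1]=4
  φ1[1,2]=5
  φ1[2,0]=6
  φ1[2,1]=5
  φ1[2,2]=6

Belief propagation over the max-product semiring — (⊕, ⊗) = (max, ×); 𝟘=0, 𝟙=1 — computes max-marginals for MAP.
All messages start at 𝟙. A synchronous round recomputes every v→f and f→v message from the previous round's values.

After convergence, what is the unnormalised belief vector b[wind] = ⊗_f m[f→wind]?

init: all messages = 𝟙 over 3 values
r1 m[φ0→wet] = [7, 8, 9]
r1 m[φ0→wind] = [7, 5, 9]
r1 m[φ1→wet] = [8, 5, 6]
r1 m[φ1→cld] = [6, 6, 8]
r1 m[wet→φ0] = [1, 1, 1]
r1 m[wet→φ1] = [1, 1, 1]
r1 m[wind→φ0] = [1, 1, 1]
r1 m[cld→φ1] = [1, 1, 1]
r2 m[φ0→wet] = [7, 8, 9]
r2 m[φ0→wind] = [7, 5, 9]
r2 m[φ1→wet] = [8, 5, 6]
r2 m[φ1→cld] = [6, 6, 8]
r2 m[wet→φ0] = [8, 5, 6]
r2 m[wet→φ1] = [7, 8, 9]
r2 m[wind→φ0] = [1, 1, 1]
r2 m[cld→φ1] = [1, 1, 1]
r3 m[φ0→wet] = [7, 8, 9]
r3 m[φ0→wind] = [56, 25, 54]
r3 m[φ1→wet] = [8, 5, 6]
r3 m[φ1→cld] = [54, 45, 56]
r3 m[wet→φ0] = [8, 5, 6]
r3 m[wet→φ1] = [7, 8, 9]
r3 m[wind→φ0] = [1, 1, 1]
r3 m[cld→φ1] = [1, 1, 1]
r4 m[φ0→wet] = [7, 8, 9]
r4 m[φ0→wind] = [56, 25, 54]
r4 m[φ1→wet] = [8, 5, 6]
r4 m[φ1→cld] = [54, 45, 56]
r4 m[wet→φ0] = [8, 5, 6]
r4 m[wet→φ1] = [7, 8, 9]
r4 m[wind→φ0] = [1, 1, 1]
r4 m[cld→φ1] = [1, 1, 1]
fixed point reached at round 4
b[wind] = ⊗ incoming = [56, 25, 54]

b[wind] = [56, 25, 54]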